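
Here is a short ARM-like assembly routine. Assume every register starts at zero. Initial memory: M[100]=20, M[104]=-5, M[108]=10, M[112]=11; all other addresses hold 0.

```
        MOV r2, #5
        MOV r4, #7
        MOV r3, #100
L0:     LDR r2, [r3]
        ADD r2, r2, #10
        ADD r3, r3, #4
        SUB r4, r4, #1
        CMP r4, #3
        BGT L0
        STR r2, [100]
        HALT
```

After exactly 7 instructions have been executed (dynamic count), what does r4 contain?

6

after MOV r2, #5: r2=5
after MOV r4, #7: r4=7
after MOV r3, #100: r3=100
after LDR r2, [r3]: r2=M[100]=20
after ADD r2, r2, #10: r2=20+10=30
after ADD r3, r3, #4: r3=100+4=104
after SUB r4, r4, #1: r4=7-1=6
After step 7: r4 = 6.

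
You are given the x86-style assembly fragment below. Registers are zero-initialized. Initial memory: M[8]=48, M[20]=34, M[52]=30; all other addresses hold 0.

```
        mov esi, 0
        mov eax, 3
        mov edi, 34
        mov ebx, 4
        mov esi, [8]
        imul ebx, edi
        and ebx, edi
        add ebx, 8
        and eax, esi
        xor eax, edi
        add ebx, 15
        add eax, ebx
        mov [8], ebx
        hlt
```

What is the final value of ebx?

23

mov esi, 0 → esi=0
mov eax, 3 → eax=3
mov edi, 34 → edi=34
mov ebx, 4 → ebx=4
mov esi, [8] → esi=M[8]=48
imul ebx, edi → ebx=4*34=136
and ebx, edi → ebx=136&34=0
add ebx, 8 → ebx=0+8=8
and eax, esi → eax=3&48=0
xor eax, edi → eax=0^34=34
add ebx, 15 → ebx=8+15=23
add eax, ebx → eax=34+23=57
mov [8], ebx → M[8]=23
halt.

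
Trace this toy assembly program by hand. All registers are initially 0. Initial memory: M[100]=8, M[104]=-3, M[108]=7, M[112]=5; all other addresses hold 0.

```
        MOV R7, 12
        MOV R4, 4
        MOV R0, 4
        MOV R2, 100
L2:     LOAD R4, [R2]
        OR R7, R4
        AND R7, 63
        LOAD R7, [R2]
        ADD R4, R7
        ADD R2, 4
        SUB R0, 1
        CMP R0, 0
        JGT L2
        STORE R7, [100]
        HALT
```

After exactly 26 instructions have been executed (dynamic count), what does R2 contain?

108

MOV R7, 12 → R7=12
MOV R4, 4 → R4=4
MOV R0, 4 → R0=4
MOV R2, 100 → R2=100
LOAD R4, [R2] → R4=M[100]=8
OR R7, R4 → R7=12|8=12
AND R7, 63 → R7=12&63=12
LOAD R7, [R2] → R7=M[100]=8
ADD R4, R7 → R4=8+8=16
ADD R2, 4 → R2=100+4=104
SUB R0, 1 → R0=4-1=3
CMP R0, 0  (cmp 3,0)
JGT L2: taken
LOAD R4, [R2] → R4=M[104]=-3
OR R7, R4 → R7=8|(-3)=-3
AND R7, 63 → R7=(-3)&63=61
LOAD R7, [R2] → R7=M[104]=-3
ADD R4, R7 → R4=(-3)+(-3)=-6
ADD R2, 4 → R2=104+4=108
SUB R0, 1 → R0=3-1=2
CMP R0, 0  (cmp 2,0)
JGT L2: taken
LOAD R4, [R2] → R4=M[108]=7
OR R7, R4 → R7=(-3)|7=-1
AND R7, 63 → R7=(-1)&63=63
LOAD R7, [R2] → R7=M[108]=7
After step 26: R2 = 108.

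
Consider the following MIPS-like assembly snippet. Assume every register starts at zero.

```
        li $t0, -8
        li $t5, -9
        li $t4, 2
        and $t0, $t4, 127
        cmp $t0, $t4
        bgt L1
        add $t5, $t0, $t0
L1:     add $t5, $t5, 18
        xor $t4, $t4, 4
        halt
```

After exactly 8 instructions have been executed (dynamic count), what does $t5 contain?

22

$t0=-8
$t5=-9
$t4=2
$t0=2&127=2
cmp $t0, $t4  (cmp 2,2)
bgt L1: not taken
$t5=2+2=4
$t5=4+18=22
After step 8: $t5 = 22.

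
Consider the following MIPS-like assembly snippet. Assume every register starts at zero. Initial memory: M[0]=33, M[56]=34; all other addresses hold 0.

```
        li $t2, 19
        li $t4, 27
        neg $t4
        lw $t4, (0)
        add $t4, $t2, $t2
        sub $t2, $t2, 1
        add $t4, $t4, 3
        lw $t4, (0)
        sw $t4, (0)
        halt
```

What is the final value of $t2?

18

after li $t2, 19: $t2=19
after li $t4, 27: $t4=27
after neg $t4: $t4=-(27)=-27
after lw $t4, (0): $t4=M[0]=33
after add $t4, $t2, $t2: $t4=19+19=38
after sub $t2, $t2, 1: $t2=19-1=18
after add $t4, $t4, 3: $t4=38+3=41
after lw $t4, (0): $t4=M[0]=33
sw $t4, (0) → M[0]=33
halt.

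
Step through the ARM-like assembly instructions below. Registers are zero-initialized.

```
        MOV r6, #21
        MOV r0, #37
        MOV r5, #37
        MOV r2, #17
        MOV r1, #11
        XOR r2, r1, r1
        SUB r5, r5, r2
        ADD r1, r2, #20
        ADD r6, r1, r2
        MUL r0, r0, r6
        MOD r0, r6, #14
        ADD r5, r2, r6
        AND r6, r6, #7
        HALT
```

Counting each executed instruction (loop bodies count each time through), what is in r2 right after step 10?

r6=21
r0=37
r5=37
r2=17
r1=11
r2=11^11=0
r5=37-0=37
r1=0+20=20
r6=20+0=20
r0=37*20=740
After step 10: r2 = 0.

0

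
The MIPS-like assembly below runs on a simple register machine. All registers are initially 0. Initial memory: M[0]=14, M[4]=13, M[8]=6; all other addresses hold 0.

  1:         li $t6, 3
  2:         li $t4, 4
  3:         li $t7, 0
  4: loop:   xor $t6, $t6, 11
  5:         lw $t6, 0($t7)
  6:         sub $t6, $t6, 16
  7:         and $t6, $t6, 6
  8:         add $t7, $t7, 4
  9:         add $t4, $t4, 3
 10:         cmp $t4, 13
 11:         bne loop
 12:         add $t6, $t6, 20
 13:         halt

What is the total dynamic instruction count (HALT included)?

after li $t6, 3: $t6=3
after li $t4, 4: $t4=4
after li $t7, 0: $t7=0
after xor $t6, $t6, 11: $t6=3^11=8
after lw $t6, 0($t7): $t6=M[0]=14
after sub $t6, $t6, 16: $t6=14-16=-2
after and $t6, $t6, 6: $t6=(-2)&6=6
after add $t7, $t7, 4: $t7=0+4=4
after add $t4, $t4, 3: $t4=4+3=7
cmp $t4, 13  (cmp 7,13)
bne loop: taken
after xor $t6, $t6, 11: $t6=6^11=13
after lw $t6, 0($t7): $t6=M[4]=13
after sub $t6, $t6, 16: $t6=13-16=-3
after and $t6, $t6, 6: $t6=(-3)&6=4
after add $t7, $t7, 4: $t7=4+4=8
after add $t4, $t4, 3: $t4=7+3=10
cmp $t4, 13  (cmp 10,13)
bne loop: taken
after xor $t6, $t6, 11: $t6=4^11=15
after lw $t6, 0($t7): $t6=M[8]=6
after sub $t6, $t6, 16: $t6=6-16=-10
after and $t6, $t6, 6: $t6=(-10)&6=6
after add $t7, $t7, 4: $t7=8+4=12
after add $t4, $t4, 3: $t4=10+3=13
cmp $t4, 13  (cmp 13,13)
bne loop: not taken
after add $t6, $t6, 20: $t6=6+20=26
halt.
Total executed instructions: 29.

29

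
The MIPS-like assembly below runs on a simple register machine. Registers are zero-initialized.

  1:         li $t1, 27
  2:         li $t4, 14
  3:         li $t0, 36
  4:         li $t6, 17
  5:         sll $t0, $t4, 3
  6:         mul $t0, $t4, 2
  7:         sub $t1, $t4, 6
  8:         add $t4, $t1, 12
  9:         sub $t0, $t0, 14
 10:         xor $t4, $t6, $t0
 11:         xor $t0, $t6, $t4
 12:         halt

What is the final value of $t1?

$t1=27
$t4=14
$t0=36
$t6=17
$t0=14<<3=112
$t0=14*2=28
$t1=14-6=8
$t4=8+12=20
$t0=28-14=14
$t4=17^14=31
$t0=17^31=14
halt.

8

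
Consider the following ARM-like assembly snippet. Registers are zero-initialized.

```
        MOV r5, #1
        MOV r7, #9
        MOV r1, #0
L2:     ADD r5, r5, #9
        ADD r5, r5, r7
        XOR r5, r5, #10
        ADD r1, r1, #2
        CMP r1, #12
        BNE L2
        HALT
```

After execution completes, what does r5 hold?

97

MOV r5, #1 → r5=1
MOV r7, #9 → r7=9
MOV r1, #0 → r1=0
ADD r5, r5, #9 → r5=1+9=10
ADD r5, r5, r7 → r5=10+9=19
XOR r5, r5, #10 → r5=19^10=25
ADD r1, r1, #2 → r1=0+2=2
CMP r1, #12  (cmp 2,12)
BNE L2: taken
ADD r5, r5, #9 → r5=25+9=34
ADD r5, r5, r7 → r5=34+9=43
XOR r5, r5, #10 → r5=43^10=33
ADD r1, r1, #2 → r1=2+2=4
CMP r1, #12  (cmp 4,12)
BNE L2: taken
ADD r5, r5, #9 → r5=33+9=42
ADD r5, r5, r7 → r5=42+9=51
XOR r5, r5, #10 → r5=51^10=57
ADD r1, r1, #2 → r1=4+2=6
CMP r1, #12  (cmp 6,12)
BNE L2: taken
ADD r5, r5, #9 → r5=57+9=66
ADD r5, r5, r7 → r5=66+9=75
XOR r5, r5, #10 → r5=75^10=65
ADD r1, r1, #2 → r1=6+2=8
CMP r1, #12  (cmp 8,12)
BNE L2: taken
ADD r5, r5, #9 → r5=65+9=74
ADD r5, r5, r7 → r5=74+9=83
XOR r5, r5, #10 → r5=83^10=89
ADD r1, r1, #2 → r1=8+2=10
CMP r1, #12  (cmp 10,12)
BNE L2: taken
ADD r5, r5, #9 → r5=89+9=98
ADD r5, r5, r7 → r5=98+9=107
XOR r5, r5, #10 → r5=107^10=97
ADD r1, r1, #2 → r1=10+2=12
CMP r1, #12  (cmp 12,12)
BNE L2: not taken
halt.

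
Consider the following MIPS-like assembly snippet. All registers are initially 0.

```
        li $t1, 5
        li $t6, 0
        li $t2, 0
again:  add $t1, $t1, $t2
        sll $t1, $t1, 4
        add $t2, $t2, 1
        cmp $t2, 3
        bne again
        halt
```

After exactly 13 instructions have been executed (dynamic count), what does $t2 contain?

2

li $t1, 5 → $t1=5
li $t6, 0 → $t6=0
li $t2, 0 → $t2=0
add $t1, $t1, $t2 → $t1=5+0=5
sll $t1, $t1, 4 → $t1=5<<4=80
add $t2, $t2, 1 → $t2=0+1=1
cmp $t2, 3  (cmp 1,3)
bne again: taken
add $t1, $t1, $t2 → $t1=80+1=81
sll $t1, $t1, 4 → $t1=81<<4=1296
add $t2, $t2, 1 → $t2=1+1=2
cmp $t2, 3  (cmp 2,3)
bne again: taken
After step 13: $t2 = 2.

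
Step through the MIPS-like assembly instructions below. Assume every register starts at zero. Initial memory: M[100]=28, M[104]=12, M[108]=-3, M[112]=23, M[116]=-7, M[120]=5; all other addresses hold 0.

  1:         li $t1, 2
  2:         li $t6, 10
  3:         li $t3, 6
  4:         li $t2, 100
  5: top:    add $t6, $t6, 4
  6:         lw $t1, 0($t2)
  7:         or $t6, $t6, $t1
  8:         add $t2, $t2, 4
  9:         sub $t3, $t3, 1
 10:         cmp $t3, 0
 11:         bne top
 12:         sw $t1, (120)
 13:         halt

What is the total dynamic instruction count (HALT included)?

48

li $t1, 2 → $t1=2
li $t6, 10 → $t6=10
li $t3, 6 → $t3=6
li $t2, 100 → $t2=100
add $t6, $t6, 4 → $t6=10+4=14
lw $t1, 0($t2) → $t1=M[100]=28
or $t6, $t6, $t1 → $t6=14|28=30
add $t2, $t2, 4 → $t2=100+4=104
sub $t3, $t3, 1 → $t3=6-1=5
cmp $t3, 0  (cmp 5,0)
bne top: taken
add $t6, $t6, 4 → $t6=30+4=34
lw $t1, 0($t2) → $t1=M[104]=12
or $t6, $t6, $t1 → $t6=34|12=46
add $t2, $t2, 4 → $t2=104+4=108
sub $t3, $t3, 1 → $t3=5-1=4
cmp $t3, 0  (cmp 4,0)
bne top: taken
add $t6, $t6, 4 → $t6=46+4=50
lw $t1, 0($t2) → $t1=M[108]=-3
or $t6, $t6, $t1 → $t6=50|(-3)=-1
add $t2, $t2, 4 → $t2=108+4=112
sub $t3, $t3, 1 → $t3=4-1=3
cmp $t3, 0  (cmp 3,0)
bne top: taken
add $t6, $t6, 4 → $t6=(-1)+4=3
lw $t1, 0($t2) → $t1=M[112]=23
or $t6, $t6, $t1 → $t6=3|23=23
add $t2, $t2, 4 → $t2=112+4=116
sub $t3, $t3, 1 → $t3=3-1=2
cmp $t3, 0  (cmp 2,0)
bne top: taken
add $t6, $t6, 4 → $t6=23+4=27
lw $t1, 0($t2) → $t1=M[116]=-7
or $t6, $t6, $t1 → $t6=27|(-7)=-5
add $t2, $t2, 4 → $t2=116+4=120
sub $t3, $t3, 1 → $t3=2-1=1
cmp $t3, 0  (cmp 1,0)
bne top: taken
add $t6, $t6, 4 → $t6=(-5)+4=-1
lw $t1, 0($t2) → $t1=M[120]=5
or $t6, $t6, $t1 → $t6=(-1)|5=-1
add $t2, $t2, 4 → $t2=120+4=124
sub $t3, $t3, 1 → $t3=1-1=0
cmp $t3, 0  (cmp 0,0)
bne top: not taken
sw $t1, (120) → M[120]=5
halt.
Total executed instructions: 48.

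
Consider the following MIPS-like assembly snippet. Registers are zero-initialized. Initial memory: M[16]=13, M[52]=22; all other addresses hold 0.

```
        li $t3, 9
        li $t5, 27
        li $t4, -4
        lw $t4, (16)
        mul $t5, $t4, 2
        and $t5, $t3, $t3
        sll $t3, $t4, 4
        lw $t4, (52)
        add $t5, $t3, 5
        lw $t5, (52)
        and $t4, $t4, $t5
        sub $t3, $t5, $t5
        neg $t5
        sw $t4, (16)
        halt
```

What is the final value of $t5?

-22

after li $t3, 9: $t3=9
after li $t5, 27: $t5=27
after li $t4, -4: $t4=-4
after lw $t4, (16): $t4=M[16]=13
after mul $t5, $t4, 2: $t5=13*2=26
after and $t5, $t3, $t3: $t5=9&9=9
after sll $t3, $t4, 4: $t3=13<<4=208
after lw $t4, (52): $t4=M[52]=22
after add $t5, $t3, 5: $t5=208+5=213
after lw $t5, (52): $t5=M[52]=22
after and $t4, $t4, $t5: $t4=22&22=22
after sub $t3, $t5, $t5: $t3=22-22=0
after neg $t5: $t5=-(22)=-22
sw $t4, (16) → M[16]=22
halt.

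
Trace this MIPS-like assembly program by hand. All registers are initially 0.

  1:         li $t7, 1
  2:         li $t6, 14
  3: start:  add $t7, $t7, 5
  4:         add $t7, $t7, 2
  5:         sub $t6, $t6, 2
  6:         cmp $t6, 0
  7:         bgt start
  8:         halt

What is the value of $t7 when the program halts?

50

$t7=1
$t6=14
$t7=1+5=6
$t7=6+2=8
$t6=14-2=12
cmp $t6, 0  (cmp 12,0)
bgt start: taken
$t7=8+5=13
$t7=13+2=15
$t6=12-2=10
cmp $t6, 0  (cmp 10,0)
bgt start: taken
$t7=15+5=20
$t7=20+2=22
$t6=10-2=8
cmp $t6, 0  (cmp 8,0)
bgt start: taken
$t7=22+5=27
$t7=27+2=29
$t6=8-2=6
cmp $t6, 0  (cmp 6,0)
bgt start: taken
$t7=29+5=34
$t7=34+2=36
$t6=6-2=4
cmp $t6, 0  (cmp 4,0)
bgt start: taken
$t7=36+5=41
$t7=41+2=43
$t6=4-2=2
cmp $t6, 0  (cmp 2,0)
bgt start: taken
$t7=43+5=48
$t7=48+2=50
$t6=2-2=0
cmp $t6, 0  (cmp 0,0)
bgt start: not taken
halt.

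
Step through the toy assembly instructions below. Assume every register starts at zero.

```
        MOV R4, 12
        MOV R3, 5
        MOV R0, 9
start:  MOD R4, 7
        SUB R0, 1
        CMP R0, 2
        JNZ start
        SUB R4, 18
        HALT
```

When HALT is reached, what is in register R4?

-13

R4=12
R3=5
R0=9
R4=12%7=5
R0=9-1=8
CMP R0, 2  (cmp 8,2)
JNZ start: taken
R4=5%7=5
R0=8-1=7
CMP R0, 2  (cmp 7,2)
JNZ start: taken
R4=5%7=5
R0=7-1=6
CMP R0, 2  (cmp 6,2)
JNZ start: taken
R4=5%7=5
R0=6-1=5
CMP R0, 2  (cmp 5,2)
JNZ start: taken
R4=5%7=5
R0=5-1=4
CMP R0, 2  (cmp 4,2)
JNZ start: taken
R4=5%7=5
R0=4-1=3
CMP R0, 2  (cmp 3,2)
JNZ start: taken
R4=5%7=5
R0=3-1=2
CMP R0, 2  (cmp 2,2)
JNZ start: not taken
R4=5-18=-13
halt.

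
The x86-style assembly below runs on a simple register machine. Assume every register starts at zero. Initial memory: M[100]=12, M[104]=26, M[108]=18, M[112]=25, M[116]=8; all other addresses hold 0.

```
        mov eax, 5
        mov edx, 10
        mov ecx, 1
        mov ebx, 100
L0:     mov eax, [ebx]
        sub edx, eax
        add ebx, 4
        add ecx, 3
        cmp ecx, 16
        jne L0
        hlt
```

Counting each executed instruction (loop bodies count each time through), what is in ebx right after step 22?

after mov eax, 5: eax=5
after mov edx, 10: edx=10
after mov ecx, 1: ecx=1
after mov ebx, 100: ebx=100
after mov eax, [ebx]: eax=M[100]=12
after sub edx, eax: edx=10-12=-2
after add ebx, 4: ebx=100+4=104
after add ecx, 3: ecx=1+3=4
cmp ecx, 16  (cmp 4,16)
jne L0: taken
after mov eax, [ebx]: eax=M[104]=26
after sub edx, eax: edx=(-2)-26=-28
after add ebx, 4: ebx=104+4=108
after add ecx, 3: ecx=4+3=7
cmp ecx, 16  (cmp 7,16)
jne L0: taken
after mov eax, [ebx]: eax=M[108]=18
after sub edx, eax: edx=(-28)-18=-46
after add ebx, 4: ebx=108+4=112
after add ecx, 3: ecx=7+3=10
cmp ecx, 16  (cmp 10,16)
jne L0: taken
After step 22: ebx = 112.

112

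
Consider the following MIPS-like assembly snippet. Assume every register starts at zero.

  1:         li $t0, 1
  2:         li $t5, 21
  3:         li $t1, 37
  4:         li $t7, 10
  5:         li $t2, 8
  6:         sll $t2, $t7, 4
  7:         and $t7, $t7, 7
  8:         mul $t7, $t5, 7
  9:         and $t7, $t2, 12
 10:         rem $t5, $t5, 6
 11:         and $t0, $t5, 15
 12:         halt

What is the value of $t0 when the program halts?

3

li $t0, 1 → $t0=1
li $t5, 21 → $t5=21
li $t1, 37 → $t1=37
li $t7, 10 → $t7=10
li $t2, 8 → $t2=8
sll $t2, $t7, 4 → $t2=10<<4=160
and $t7, $t7, 7 → $t7=10&7=2
mul $t7, $t5, 7 → $t7=21*7=147
and $t7, $t2, 12 → $t7=160&12=0
rem $t5, $t5, 6 → $t5=21%6=3
and $t0, $t5, 15 → $t0=3&15=3
halt.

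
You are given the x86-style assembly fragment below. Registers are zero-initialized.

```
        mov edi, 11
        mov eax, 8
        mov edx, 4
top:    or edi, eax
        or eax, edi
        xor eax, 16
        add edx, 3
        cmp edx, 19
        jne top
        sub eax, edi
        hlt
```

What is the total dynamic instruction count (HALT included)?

35

edi=11
eax=8
edx=4
edi=11|8=11
eax=8|11=11
eax=11^16=27
edx=4+3=7
cmp edx, 19  (cmp 7,19)
jne top: taken
edi=11|27=27
eax=27|27=27
eax=27^16=11
edx=7+3=10
cmp edx, 19  (cmp 10,19)
jne top: taken
edi=27|11=27
eax=11|27=27
eax=27^16=11
edx=10+3=13
cmp edx, 19  (cmp 13,19)
jne top: taken
edi=27|11=27
eax=11|27=27
eax=27^16=11
edx=13+3=16
cmp edx, 19  (cmp 16,19)
jne top: taken
edi=27|11=27
eax=11|27=27
eax=27^16=11
edx=16+3=19
cmp edx, 19  (cmp 19,19)
jne top: not taken
eax=11-27=-16
halt.
Total executed instructions: 35.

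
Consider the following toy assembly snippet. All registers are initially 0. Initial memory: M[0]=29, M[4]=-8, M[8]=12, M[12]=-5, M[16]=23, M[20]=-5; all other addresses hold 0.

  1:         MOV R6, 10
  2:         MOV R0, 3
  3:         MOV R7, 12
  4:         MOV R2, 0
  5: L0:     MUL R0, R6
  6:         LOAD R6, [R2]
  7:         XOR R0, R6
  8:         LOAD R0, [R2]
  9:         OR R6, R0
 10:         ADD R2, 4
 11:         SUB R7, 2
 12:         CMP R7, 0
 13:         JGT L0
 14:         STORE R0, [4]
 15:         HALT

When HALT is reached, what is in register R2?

24

R6=10
R0=3
R7=12
R2=0
R0=3*10=30
R6=M[0]=29
R0=30^29=3
R0=M[0]=29
R6=29|29=29
R2=0+4=4
R7=12-2=10
CMP R7, 0  (cmp 10,0)
JGT L0: taken
R0=29*29=841
R6=M[4]=-8
R0=841^(-8)=-847
R0=M[4]=-8
R6=(-8)|(-8)=-8
R2=4+4=8
R7=10-2=8
CMP R7, 0  (cmp 8,0)
JGT L0: taken
R0=(-8)*(-8)=64
R6=M[8]=12
R0=64^12=76
R0=M[8]=12
R6=12|12=12
R2=8+4=12
R7=8-2=6
CMP R7, 0  (cmp 6,0)
JGT L0: taken
R0=12*12=144
R6=M[12]=-5
R0=144^(-5)=-149
R0=M[12]=-5
R6=(-5)|(-5)=-5
R2=12+4=16
R7=6-2=4
CMP R7, 0  (cmp 4,0)
JGT L0: taken
R0=(-5)*(-5)=25
R6=M[16]=23
R0=25^23=14
R0=M[16]=23
R6=23|23=23
R2=16+4=20
R7=4-2=2
CMP R7, 0  (cmp 2,0)
JGT L0: taken
R0=23*23=529
R6=M[20]=-5
R0=529^(-5)=-534
R0=M[20]=-5
R6=(-5)|(-5)=-5
R2=20+4=24
R7=2-2=0
CMP R7, 0  (cmp 0,0)
JGT L0: not taken
STORE R0, [4] → M[4]=-5
halt.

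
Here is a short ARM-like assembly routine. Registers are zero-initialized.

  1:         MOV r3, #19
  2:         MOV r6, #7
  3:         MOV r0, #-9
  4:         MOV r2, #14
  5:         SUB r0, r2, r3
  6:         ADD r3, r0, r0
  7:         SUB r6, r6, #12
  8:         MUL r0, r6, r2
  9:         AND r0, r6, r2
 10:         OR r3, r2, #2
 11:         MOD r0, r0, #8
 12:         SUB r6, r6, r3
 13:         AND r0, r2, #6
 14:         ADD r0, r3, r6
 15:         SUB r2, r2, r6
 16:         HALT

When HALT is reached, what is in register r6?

-19

r3=19
r6=7
r0=-9
r2=14
r0=14-19=-5
r3=(-5)+(-5)=-10
r6=7-12=-5
r0=(-5)*14=-70
r0=(-5)&14=10
r3=14|2=14
r0=10%8=2
r6=(-5)-14=-19
r0=14&6=6
r0=14+(-19)=-5
r2=14-(-19)=33
halt.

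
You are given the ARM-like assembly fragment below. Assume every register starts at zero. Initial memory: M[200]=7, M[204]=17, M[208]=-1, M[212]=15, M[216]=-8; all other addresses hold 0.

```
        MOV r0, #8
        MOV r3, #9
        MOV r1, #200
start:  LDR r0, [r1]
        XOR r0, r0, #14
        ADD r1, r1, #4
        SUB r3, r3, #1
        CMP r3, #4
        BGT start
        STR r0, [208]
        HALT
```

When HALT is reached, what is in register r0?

after MOV r0, #8: r0=8
after MOV r3, #9: r3=9
after MOV r1, #200: r1=200
after LDR r0, [r1]: r0=M[200]=7
after XOR r0, r0, #14: r0=7^14=9
after ADD r1, r1, #4: r1=200+4=204
after SUB r3, r3, #1: r3=9-1=8
CMP r3, #4  (cmp 8,4)
BGT start: taken
after LDR r0, [r1]: r0=M[204]=17
after XOR r0, r0, #14: r0=17^14=31
after ADD r1, r1, #4: r1=204+4=208
after SUB r3, r3, #1: r3=8-1=7
CMP r3, #4  (cmp 7,4)
BGT start: taken
after LDR r0, [r1]: r0=M[208]=-1
after XOR r0, r0, #14: r0=(-1)^14=-15
after ADD r1, r1, #4: r1=208+4=212
after SUB r3, r3, #1: r3=7-1=6
CMP r3, #4  (cmp 6,4)
BGT start: taken
after LDR r0, [r1]: r0=M[212]=15
after XOR r0, r0, #14: r0=15^14=1
after ADD r1, r1, #4: r1=212+4=216
after SUB r3, r3, #1: r3=6-1=5
CMP r3, #4  (cmp 5,4)
BGT start: taken
after LDR r0, [r1]: r0=M[216]=-8
after XOR r0, r0, #14: r0=(-8)^14=-10
after ADD r1, r1, #4: r1=216+4=220
after SUB r3, r3, #1: r3=5-1=4
CMP r3, #4  (cmp 4,4)
BGT start: not taken
STR r0, [208] → M[208]=-10
halt.

-10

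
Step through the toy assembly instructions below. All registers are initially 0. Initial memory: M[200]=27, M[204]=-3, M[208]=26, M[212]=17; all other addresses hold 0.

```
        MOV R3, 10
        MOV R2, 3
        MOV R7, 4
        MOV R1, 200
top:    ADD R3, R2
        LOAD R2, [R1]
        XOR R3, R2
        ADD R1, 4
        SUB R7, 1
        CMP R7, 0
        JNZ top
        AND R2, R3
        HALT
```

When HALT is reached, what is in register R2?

16

after MOV R3, 10: R3=10
after MOV R2, 3: R2=3
after MOV R7, 4: R7=4
after MOV R1, 200: R1=200
after ADD R3, R2: R3=10+3=13
after LOAD R2, [R1]: R2=M[200]=27
after XOR R3, R2: R3=13^27=22
after ADD R1, 4: R1=200+4=204
after SUB R7, 1: R7=4-1=3
CMP R7, 0  (cmp 3,0)
JNZ top: taken
after ADD R3, R2: R3=22+27=49
after LOAD R2, [R1]: R2=M[204]=-3
after XOR R3, R2: R3=49^(-3)=-52
after ADD R1, 4: R1=204+4=208
after SUB R7, 1: R7=3-1=2
CMP R7, 0  (cmp 2,0)
JNZ top: taken
after ADD R3, R2: R3=(-52)+(-3)=-55
after LOAD R2, [R1]: R2=M[208]=26
after XOR R3, R2: R3=(-55)^26=-45
after ADD R1, 4: R1=208+4=212
after SUB R7, 1: R7=2-1=1
CMP R7, 0  (cmp 1,0)
JNZ top: taken
after ADD R3, R2: R3=(-45)+26=-19
after LOAD R2, [R1]: R2=M[212]=17
after XOR R3, R2: R3=(-19)^17=-4
after ADD R1, 4: R1=212+4=216
after SUB R7, 1: R7=1-1=0
CMP R7, 0  (cmp 0,0)
JNZ top: not taken
after AND R2, R3: R2=17&(-4)=16
halt.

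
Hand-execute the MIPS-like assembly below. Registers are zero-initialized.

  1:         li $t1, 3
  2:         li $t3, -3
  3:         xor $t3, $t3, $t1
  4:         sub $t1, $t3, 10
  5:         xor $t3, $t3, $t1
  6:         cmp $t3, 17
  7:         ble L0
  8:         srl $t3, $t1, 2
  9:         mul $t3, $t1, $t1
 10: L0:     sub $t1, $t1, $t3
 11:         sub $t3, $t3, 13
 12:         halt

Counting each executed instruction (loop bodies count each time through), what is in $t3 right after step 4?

-2

li $t1, 3 → $t1=3
li $t3, -3 → $t3=-3
xor $t3, $t3, $t1 → $t3=(-3)^3=-2
sub $t1, $t3, 10 → $t1=(-2)-10=-12
After step 4: $t3 = -2.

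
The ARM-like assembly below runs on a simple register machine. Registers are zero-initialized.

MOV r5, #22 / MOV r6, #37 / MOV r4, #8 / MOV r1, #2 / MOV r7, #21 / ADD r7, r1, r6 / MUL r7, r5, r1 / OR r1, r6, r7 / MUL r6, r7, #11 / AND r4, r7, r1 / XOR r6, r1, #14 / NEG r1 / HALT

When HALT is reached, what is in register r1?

-45

after MOV r5, #22: r5=22
after MOV r6, #37: r6=37
after MOV r4, #8: r4=8
after MOV r1, #2: r1=2
after MOV r7, #21: r7=21
after ADD r7, r1, r6: r7=2+37=39
after MUL r7, r5, r1: r7=22*2=44
after OR r1, r6, r7: r1=37|44=45
after MUL r6, r7, #11: r6=44*11=484
after AND r4, r7, r1: r4=44&45=44
after XOR r6, r1, #14: r6=45^14=35
after NEG r1: r1=-(45)=-45
halt.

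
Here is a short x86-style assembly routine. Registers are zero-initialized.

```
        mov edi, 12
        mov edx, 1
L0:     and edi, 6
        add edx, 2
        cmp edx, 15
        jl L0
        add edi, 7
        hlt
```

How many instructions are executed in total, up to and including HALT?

32

edi=12
edx=1
edi=12&6=4
edx=1+2=3
cmp edx, 15  (cmp 3,15)
jl L0: taken
edi=4&6=4
edx=3+2=5
cmp edx, 15  (cmp 5,15)
jl L0: taken
edi=4&6=4
edx=5+2=7
cmp edx, 15  (cmp 7,15)
jl L0: taken
edi=4&6=4
edx=7+2=9
cmp edx, 15  (cmp 9,15)
jl L0: taken
edi=4&6=4
edx=9+2=11
cmp edx, 15  (cmp 11,15)
jl L0: taken
edi=4&6=4
edx=11+2=13
cmp edx, 15  (cmp 13,15)
jl L0: taken
edi=4&6=4
edx=13+2=15
cmp edx, 15  (cmp 15,15)
jl L0: not taken
edi=4+7=11
halt.
Total executed instructions: 32.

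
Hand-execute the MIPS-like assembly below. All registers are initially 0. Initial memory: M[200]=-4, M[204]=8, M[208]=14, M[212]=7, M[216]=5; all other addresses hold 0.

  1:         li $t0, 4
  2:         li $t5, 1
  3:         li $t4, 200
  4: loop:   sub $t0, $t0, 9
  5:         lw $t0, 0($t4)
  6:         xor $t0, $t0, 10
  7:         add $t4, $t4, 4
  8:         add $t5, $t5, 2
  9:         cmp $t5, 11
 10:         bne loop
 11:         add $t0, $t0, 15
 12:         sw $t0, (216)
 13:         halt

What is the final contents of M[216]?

30

after li $t0, 4: $t0=4
after li $t5, 1: $t5=1
after li $t4, 200: $t4=200
after sub $t0, $t0, 9: $t0=4-9=-5
after lw $t0, 0($t4): $t0=M[200]=-4
after xor $t0, $t0, 10: $t0=(-4)^10=-10
after add $t4, $t4, 4: $t4=200+4=204
after add $t5, $t5, 2: $t5=1+2=3
cmp $t5, 11  (cmp 3,11)
bne loop: taken
after sub $t0, $t0, 9: $t0=(-10)-9=-19
after lw $t0, 0($t4): $t0=M[204]=8
after xor $t0, $t0, 10: $t0=8^10=2
after add $t4, $t4, 4: $t4=204+4=208
after add $t5, $t5, 2: $t5=3+2=5
cmp $t5, 11  (cmp 5,11)
bne loop: taken
after sub $t0, $t0, 9: $t0=2-9=-7
after lw $t0, 0($t4): $t0=M[208]=14
after xor $t0, $t0, 10: $t0=14^10=4
after add $t4, $t4, 4: $t4=208+4=212
after add $t5, $t5, 2: $t5=5+2=7
cmp $t5, 11  (cmp 7,11)
bne loop: taken
after sub $t0, $t0, 9: $t0=4-9=-5
after lw $t0, 0($t4): $t0=M[212]=7
after xor $t0, $t0, 10: $t0=7^10=13
after add $t4, $t4, 4: $t4=212+4=216
after add $t5, $t5, 2: $t5=7+2=9
cmp $t5, 11  (cmp 9,11)
bne loop: taken
after sub $t0, $t0, 9: $t0=13-9=4
after lw $t0, 0($t4): $t0=M[216]=5
after xor $t0, $t0, 10: $t0=5^10=15
after add $t4, $t4, 4: $t4=216+4=220
after add $t5, $t5, 2: $t5=9+2=11
cmp $t5, 11  (cmp 11,11)
bne loop: not taken
after add $t0, $t0, 15: $t0=15+15=30
sw $t0, (216) → M[216]=30
halt.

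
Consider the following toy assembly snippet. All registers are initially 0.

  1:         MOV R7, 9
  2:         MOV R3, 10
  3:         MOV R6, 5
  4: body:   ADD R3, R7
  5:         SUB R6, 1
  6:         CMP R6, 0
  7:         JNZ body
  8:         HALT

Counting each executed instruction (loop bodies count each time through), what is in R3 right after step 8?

28

MOV R7, 9 → R7=9
MOV R3, 10 → R3=10
MOV R6, 5 → R6=5
ADD R3, R7 → R3=10+9=19
SUB R6, 1 → R6=5-1=4
CMP R6, 0  (cmp 4,0)
JNZ body: taken
ADD R3, R7 → R3=19+9=28
After step 8: R3 = 28.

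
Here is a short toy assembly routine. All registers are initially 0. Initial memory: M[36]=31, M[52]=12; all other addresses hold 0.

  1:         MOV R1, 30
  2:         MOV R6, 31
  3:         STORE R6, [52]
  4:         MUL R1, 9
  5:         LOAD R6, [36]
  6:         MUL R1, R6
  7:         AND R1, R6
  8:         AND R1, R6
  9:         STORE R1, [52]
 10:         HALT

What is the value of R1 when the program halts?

MOV R1, 30 → R1=30
MOV R6, 31 → R6=31
STORE R6, [52] → M[52]=31
MUL R1, 9 → R1=30*9=270
LOAD R6, [36] → R6=M[36]=31
MUL R1, R6 → R1=270*31=8370
AND R1, R6 → R1=8370&31=18
AND R1, R6 → R1=18&31=18
STORE R1, [52] → M[52]=18
halt.

18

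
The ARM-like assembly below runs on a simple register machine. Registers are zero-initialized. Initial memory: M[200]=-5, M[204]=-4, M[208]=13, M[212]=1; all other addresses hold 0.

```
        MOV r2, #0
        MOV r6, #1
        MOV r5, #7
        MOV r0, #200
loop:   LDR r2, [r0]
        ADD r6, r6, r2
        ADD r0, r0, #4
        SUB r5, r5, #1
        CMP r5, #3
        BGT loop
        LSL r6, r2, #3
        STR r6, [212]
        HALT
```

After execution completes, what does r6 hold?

MOV r2, #0 → r2=0
MOV r6, #1 → r6=1
MOV r5, #7 → r5=7
MOV r0, #200 → r0=200
LDR r2, [r0] → r2=M[200]=-5
ADD r6, r6, r2 → r6=1+(-5)=-4
ADD r0, r0, #4 → r0=200+4=204
SUB r5, r5, #1 → r5=7-1=6
CMP r5, #3  (cmp 6,3)
BGT loop: taken
LDR r2, [r0] → r2=M[204]=-4
ADD r6, r6, r2 → r6=(-4)+(-4)=-8
ADD r0, r0, #4 → r0=204+4=208
SUB r5, r5, #1 → r5=6-1=5
CMP r5, #3  (cmp 5,3)
BGT loop: taken
LDR r2, [r0] → r2=M[208]=13
ADD r6, r6, r2 → r6=(-8)+13=5
ADD r0, r0, #4 → r0=208+4=212
SUB r5, r5, #1 → r5=5-1=4
CMP r5, #3  (cmp 4,3)
BGT loop: taken
LDR r2, [r0] → r2=M[212]=1
ADD r6, r6, r2 → r6=5+1=6
ADD r0, r0, #4 → r0=212+4=216
SUB r5, r5, #1 → r5=4-1=3
CMP r5, #3  (cmp 3,3)
BGT loop: not taken
LSL r6, r2, #3 → r6=1<<3=8
STR r6, [212] → M[212]=8
halt.

8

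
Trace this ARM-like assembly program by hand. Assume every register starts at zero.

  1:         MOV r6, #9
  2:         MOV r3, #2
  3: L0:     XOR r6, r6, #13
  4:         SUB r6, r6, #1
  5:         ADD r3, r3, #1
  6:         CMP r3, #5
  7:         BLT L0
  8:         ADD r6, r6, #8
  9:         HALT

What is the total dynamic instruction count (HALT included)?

MOV r6, #9 → r6=9
MOV r3, #2 → r3=2
XOR r6, r6, #13 → r6=9^13=4
SUB r6, r6, #1 → r6=4-1=3
ADD r3, r3, #1 → r3=2+1=3
CMP r3, #5  (cmp 3,5)
BLT L0: taken
XOR r6, r6, #13 → r6=3^13=14
SUB r6, r6, #1 → r6=14-1=13
ADD r3, r3, #1 → r3=3+1=4
CMP r3, #5  (cmp 4,5)
BLT L0: taken
XOR r6, r6, #13 → r6=13^13=0
SUB r6, r6, #1 → r6=0-1=-1
ADD r3, r3, #1 → r3=4+1=5
CMP r3, #5  (cmp 5,5)
BLT L0: not taken
ADD r6, r6, #8 → r6=(-1)+8=7
halt.
Total executed instructions: 19.

19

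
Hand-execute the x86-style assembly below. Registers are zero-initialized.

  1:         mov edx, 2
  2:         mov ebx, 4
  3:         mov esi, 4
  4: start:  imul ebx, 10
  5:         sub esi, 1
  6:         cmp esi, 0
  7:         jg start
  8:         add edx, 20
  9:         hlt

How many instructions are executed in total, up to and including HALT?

after mov edx, 2: edx=2
after mov ebx, 4: ebx=4
after mov esi, 4: esi=4
after imul ebx, 10: ebx=4*10=40
after sub esi, 1: esi=4-1=3
cmp esi, 0  (cmp 3,0)
jg start: taken
after imul ebx, 10: ebx=40*10=400
after sub esi, 1: esi=3-1=2
cmp esi, 0  (cmp 2,0)
jg start: taken
after imul ebx, 10: ebx=400*10=4000
after sub esi, 1: esi=2-1=1
cmp esi, 0  (cmp 1,0)
jg start: taken
after imul ebx, 10: ebx=4000*10=40000
after sub esi, 1: esi=1-1=0
cmp esi, 0  (cmp 0,0)
jg start: not taken
after add edx, 20: edx=2+20=22
halt.
Total executed instructions: 21.

21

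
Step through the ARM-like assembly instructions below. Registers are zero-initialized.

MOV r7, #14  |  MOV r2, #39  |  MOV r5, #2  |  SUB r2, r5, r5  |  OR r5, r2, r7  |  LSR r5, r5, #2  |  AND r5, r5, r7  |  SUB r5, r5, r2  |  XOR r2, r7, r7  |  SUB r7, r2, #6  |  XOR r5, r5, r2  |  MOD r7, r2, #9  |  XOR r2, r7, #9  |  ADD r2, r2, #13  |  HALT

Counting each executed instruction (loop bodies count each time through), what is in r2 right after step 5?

r7=14
r2=39
r5=2
r2=2-2=0
r5=0|14=14
After step 5: r2 = 0.

0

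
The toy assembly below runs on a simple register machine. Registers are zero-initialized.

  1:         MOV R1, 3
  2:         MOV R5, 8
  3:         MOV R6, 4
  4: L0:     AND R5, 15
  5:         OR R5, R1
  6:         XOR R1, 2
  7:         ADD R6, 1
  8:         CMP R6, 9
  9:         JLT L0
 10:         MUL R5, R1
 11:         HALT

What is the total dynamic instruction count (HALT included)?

35

MOV R1, 3 → R1=3
MOV R5, 8 → R5=8
MOV R6, 4 → R6=4
AND R5, 15 → R5=8&15=8
OR R5, R1 → R5=8|3=11
XOR R1, 2 → R1=3^2=1
ADD R6, 1 → R6=4+1=5
CMP R6, 9  (cmp 5,9)
JLT L0: taken
AND R5, 15 → R5=11&15=11
OR R5, R1 → R5=11|1=11
XOR R1, 2 → R1=1^2=3
ADD R6, 1 → R6=5+1=6
CMP R6, 9  (cmp 6,9)
JLT L0: taken
AND R5, 15 → R5=11&15=11
OR R5, R1 → R5=11|3=11
XOR R1, 2 → R1=3^2=1
ADD R6, 1 → R6=6+1=7
CMP R6, 9  (cmp 7,9)
JLT L0: taken
AND R5, 15 → R5=11&15=11
OR R5, R1 → R5=11|1=11
XOR R1, 2 → R1=1^2=3
ADD R6, 1 → R6=7+1=8
CMP R6, 9  (cmp 8,9)
JLT L0: taken
AND R5, 15 → R5=11&15=11
OR R5, R1 → R5=11|3=11
XOR R1, 2 → R1=3^2=1
ADD R6, 1 → R6=8+1=9
CMP R6, 9  (cmp 9,9)
JLT L0: not taken
MUL R5, R1 → R5=11*1=11
halt.
Total executed instructions: 35.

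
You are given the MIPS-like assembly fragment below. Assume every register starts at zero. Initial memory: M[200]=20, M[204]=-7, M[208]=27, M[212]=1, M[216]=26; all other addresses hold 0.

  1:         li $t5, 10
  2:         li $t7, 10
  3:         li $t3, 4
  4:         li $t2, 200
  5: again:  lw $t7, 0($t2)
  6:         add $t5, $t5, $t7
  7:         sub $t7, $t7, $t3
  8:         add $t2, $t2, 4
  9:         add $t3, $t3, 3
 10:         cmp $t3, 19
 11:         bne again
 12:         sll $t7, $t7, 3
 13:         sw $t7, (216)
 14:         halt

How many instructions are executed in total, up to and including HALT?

42

after li $t5, 10: $t5=10
after li $t7, 10: $t7=10
after li $t3, 4: $t3=4
after li $t2, 200: $t2=200
after lw $t7, 0($t2): $t7=M[200]=20
after add $t5, $t5, $t7: $t5=10+20=30
after sub $t7, $t7, $t3: $t7=20-4=16
after add $t2, $t2, 4: $t2=200+4=204
after add $t3, $t3, 3: $t3=4+3=7
cmp $t3, 19  (cmp 7,19)
bne again: taken
after lw $t7, 0($t2): $t7=M[204]=-7
after add $t5, $t5, $t7: $t5=30+(-7)=23
after sub $t7, $t7, $t3: $t7=(-7)-7=-14
after add $t2, $t2, 4: $t2=204+4=208
after add $t3, $t3, 3: $t3=7+3=10
cmp $t3, 19  (cmp 10,19)
bne again: taken
after lw $t7, 0($t2): $t7=M[208]=27
after add $t5, $t5, $t7: $t5=23+27=50
after sub $t7, $t7, $t3: $t7=27-10=17
after add $t2, $t2, 4: $t2=208+4=212
after add $t3, $t3, 3: $t3=10+3=13
cmp $t3, 19  (cmp 13,19)
bne again: taken
after lw $t7, 0($t2): $t7=M[212]=1
after add $t5, $t5, $t7: $t5=50+1=51
after sub $t7, $t7, $t3: $t7=1-13=-12
after add $t2, $t2, 4: $t2=212+4=216
after add $t3, $t3, 3: $t3=13+3=16
cmp $t3, 19  (cmp 16,19)
bne again: taken
after lw $t7, 0($t2): $t7=M[216]=26
after add $t5, $t5, $t7: $t5=51+26=77
after sub $t7, $t7, $t3: $t7=26-16=10
after add $t2, $t2, 4: $t2=216+4=220
after add $t3, $t3, 3: $t3=16+3=19
cmp $t3, 19  (cmp 19,19)
bne again: not taken
after sll $t7, $t7, 3: $t7=10<<3=80
sw $t7, (216) → M[216]=80
halt.
Total executed instructions: 42.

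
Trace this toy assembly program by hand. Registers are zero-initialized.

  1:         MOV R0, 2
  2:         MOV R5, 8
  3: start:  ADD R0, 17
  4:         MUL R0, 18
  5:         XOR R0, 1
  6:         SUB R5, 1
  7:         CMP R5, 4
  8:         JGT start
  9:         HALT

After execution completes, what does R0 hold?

MOV R0, 2 → R0=2
MOV R5, 8 → R5=8
ADD R0, 17 → R0=2+17=19
MUL R0, 18 → R0=19*18=342
XOR R0, 1 → R0=342^1=343
SUB R5, 1 → R5=8-1=7
CMP R5, 4  (cmp 7,4)
JGT start: taken
ADD R0, 17 → R0=343+17=360
MUL R0, 18 → R0=360*18=6480
XOR R0, 1 → R0=6480^1=6481
SUB R5, 1 → R5=7-1=6
CMP R5, 4  (cmp 6,4)
JGT start: taken
ADD R0, 17 → R0=6481+17=6498
MUL R0, 18 → R0=6498*18=116964
XOR R0, 1 → R0=116964^1=116965
SUB R5, 1 → R5=6-1=5
CMP R5, 4  (cmp 5,4)
JGT start: taken
ADD R0, 17 → R0=116965+17=116982
MUL R0, 18 → R0=116982*18=2105676
XOR R0, 1 → R0=2105676^1=2105677
SUB R5, 1 → R5=5-1=4
CMP R5, 4  (cmp 4,4)
JGT start: not taken
halt.

2105677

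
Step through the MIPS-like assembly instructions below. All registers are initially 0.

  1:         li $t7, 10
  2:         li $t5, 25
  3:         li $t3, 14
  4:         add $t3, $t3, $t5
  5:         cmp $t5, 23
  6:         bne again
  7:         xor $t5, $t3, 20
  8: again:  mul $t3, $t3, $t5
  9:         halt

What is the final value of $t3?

after li $t7, 10: $t7=10
after li $t5, 25: $t5=25
after li $t3, 14: $t3=14
after add $t3, $t3, $t5: $t3=14+25=39
cmp $t5, 23  (cmp 25,23)
bne again: taken
after mul $t3, $t3, $t5: $t3=39*25=975
halt.

975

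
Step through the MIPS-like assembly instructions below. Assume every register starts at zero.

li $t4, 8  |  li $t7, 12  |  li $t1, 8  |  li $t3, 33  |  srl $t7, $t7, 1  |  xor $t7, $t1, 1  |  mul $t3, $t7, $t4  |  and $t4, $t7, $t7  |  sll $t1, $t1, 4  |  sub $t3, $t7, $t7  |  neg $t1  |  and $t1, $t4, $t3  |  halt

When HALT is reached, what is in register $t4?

9

$t4=8
$t7=12
$t1=8
$t3=33
$t7=12>>1=6
$t7=8^1=9
$t3=9*8=72
$t4=9&9=9
$t1=8<<4=128
$t3=9-9=0
$t1=-(128)=-128
$t1=9&0=0
halt.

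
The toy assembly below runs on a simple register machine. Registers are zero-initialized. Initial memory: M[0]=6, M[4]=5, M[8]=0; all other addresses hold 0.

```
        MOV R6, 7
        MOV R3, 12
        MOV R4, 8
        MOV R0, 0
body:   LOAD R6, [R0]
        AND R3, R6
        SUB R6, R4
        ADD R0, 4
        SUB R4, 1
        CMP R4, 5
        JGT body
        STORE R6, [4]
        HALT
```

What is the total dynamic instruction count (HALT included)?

27

R6=7
R3=12
R4=8
R0=0
R6=M[0]=6
R3=12&6=4
R6=6-8=-2
R0=0+4=4
R4=8-1=7
CMP R4, 5  (cmp 7,5)
JGT body: taken
R6=M[4]=5
R3=4&5=4
R6=5-7=-2
R0=4+4=8
R4=7-1=6
CMP R4, 5  (cmp 6,5)
JGT body: taken
R6=M[8]=0
R3=4&0=0
R6=0-6=-6
R0=8+4=12
R4=6-1=5
CMP R4, 5  (cmp 5,5)
JGT body: not taken
STORE R6, [4] → M[4]=-6
halt.
Total executed instructions: 27.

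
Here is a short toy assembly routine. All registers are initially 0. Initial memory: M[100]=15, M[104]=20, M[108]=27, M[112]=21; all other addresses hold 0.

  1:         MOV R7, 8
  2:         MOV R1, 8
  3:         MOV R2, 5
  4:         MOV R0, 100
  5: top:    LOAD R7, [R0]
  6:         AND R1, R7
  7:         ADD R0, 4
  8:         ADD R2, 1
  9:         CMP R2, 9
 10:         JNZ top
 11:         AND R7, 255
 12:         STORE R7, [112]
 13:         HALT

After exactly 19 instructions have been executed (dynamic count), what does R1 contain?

0

R7=8
R1=8
R2=5
R0=100
R7=M[100]=15
R1=8&15=8
R0=100+4=104
R2=5+1=6
CMP R2, 9  (cmp 6,9)
JNZ top: taken
R7=M[104]=20
R1=8&20=0
R0=104+4=108
R2=6+1=7
CMP R2, 9  (cmp 7,9)
JNZ top: taken
R7=M[108]=27
R1=0&27=0
R0=108+4=112
After step 19: R1 = 0.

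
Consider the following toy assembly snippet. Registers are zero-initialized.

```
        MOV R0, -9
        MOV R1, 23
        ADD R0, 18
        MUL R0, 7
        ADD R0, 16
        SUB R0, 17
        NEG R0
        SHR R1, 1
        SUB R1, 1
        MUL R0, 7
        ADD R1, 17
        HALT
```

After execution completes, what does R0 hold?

R0=-9
R1=23
R0=(-9)+18=9
R0=9*7=63
R0=63+16=79
R0=79-17=62
R0=-(62)=-62
R1=23>>1=11
R1=11-1=10
R0=(-62)*7=-434
R1=10+17=27
halt.

-434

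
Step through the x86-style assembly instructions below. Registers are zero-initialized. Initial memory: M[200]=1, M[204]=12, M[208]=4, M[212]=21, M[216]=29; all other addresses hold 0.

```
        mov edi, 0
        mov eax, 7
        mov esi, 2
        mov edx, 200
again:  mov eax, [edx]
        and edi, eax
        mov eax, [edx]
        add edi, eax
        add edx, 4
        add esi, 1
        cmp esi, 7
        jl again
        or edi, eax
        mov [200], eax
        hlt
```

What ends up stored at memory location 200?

mov edi, 0 → edi=0
mov eax, 7 → eax=7
mov esi, 2 → esi=2
mov edx, 200 → edx=200
mov eax, [edx] → eax=M[200]=1
and edi, eax → edi=0&1=0
mov eax, [edx] → eax=M[200]=1
add edi, eax → edi=0+1=1
add edx, 4 → edx=200+4=204
add esi, 1 → esi=2+1=3
cmp esi, 7  (cmp 3,7)
jl again: taken
mov eax, [edx] → eax=M[204]=12
and edi, eax → edi=1&12=0
mov eax, [edx] → eax=M[204]=12
add edi, eax → edi=0+12=12
add edx, 4 → edx=204+4=208
add esi, 1 → esi=3+1=4
cmp esi, 7  (cmp 4,7)
jl again: taken
mov eax, [edx] → eax=M[208]=4
and edi, eax → edi=12&4=4
mov eax, [edx] → eax=M[208]=4
add edi, eax → edi=4+4=8
add edx, 4 → edx=208+4=212
add esi, 1 → esi=4+1=5
cmp esi, 7  (cmp 5,7)
jl again: taken
mov eax, [edx] → eax=M[212]=21
and edi, eax → edi=8&21=0
mov eax, [edx] → eax=M[212]=21
add edi, eax → edi=0+21=21
add edx, 4 → edx=212+4=216
add esi, 1 → esi=5+1=6
cmp esi, 7  (cmp 6,7)
jl again: taken
mov eax, [edx] → eax=M[216]=29
and edi, eax → edi=21&29=21
mov eax, [edx] → eax=M[216]=29
add edi, eax → edi=21+29=50
add edx, 4 → edx=216+4=220
add esi, 1 → esi=6+1=7
cmp esi, 7  (cmp 7,7)
jl again: not taken
or edi, eax → edi=50|29=63
mov [200], eax → M[200]=29
halt.

29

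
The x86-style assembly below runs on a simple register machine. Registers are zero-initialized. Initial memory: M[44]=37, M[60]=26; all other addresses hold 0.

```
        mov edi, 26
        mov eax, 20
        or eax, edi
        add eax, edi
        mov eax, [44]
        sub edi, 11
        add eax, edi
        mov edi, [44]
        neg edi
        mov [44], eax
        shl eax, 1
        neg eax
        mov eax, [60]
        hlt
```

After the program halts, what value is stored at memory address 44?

52

after mov edi, 26: edi=26
after mov eax, 20: eax=20
after or eax, edi: eax=20|26=30
after add eax, edi: eax=30+26=56
after mov eax, [44]: eax=M[44]=37
after sub edi, 11: edi=26-11=15
after add eax, edi: eax=37+15=52
after mov edi, [44]: edi=M[44]=37
after neg edi: edi=-(37)=-37
mov [44], eax → M[44]=52
after shl eax, 1: eax=52<<1=104
after neg eax: eax=-(104)=-104
after mov eax, [60]: eax=M[60]=26
halt.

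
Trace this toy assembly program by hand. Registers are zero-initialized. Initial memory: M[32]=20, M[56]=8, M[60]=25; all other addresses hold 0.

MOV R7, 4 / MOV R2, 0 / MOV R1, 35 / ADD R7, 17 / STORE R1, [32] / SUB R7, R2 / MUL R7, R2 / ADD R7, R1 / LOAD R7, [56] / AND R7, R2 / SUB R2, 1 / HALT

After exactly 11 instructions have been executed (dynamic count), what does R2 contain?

-1

R7=4
R2=0
R1=35
R7=4+17=21
STORE R1, [32] → M[32]=35
R7=21-0=21
R7=21*0=0
R7=0+35=35
R7=M[56]=8
R7=8&0=0
R2=0-1=-1
After step 11: R2 = -1.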